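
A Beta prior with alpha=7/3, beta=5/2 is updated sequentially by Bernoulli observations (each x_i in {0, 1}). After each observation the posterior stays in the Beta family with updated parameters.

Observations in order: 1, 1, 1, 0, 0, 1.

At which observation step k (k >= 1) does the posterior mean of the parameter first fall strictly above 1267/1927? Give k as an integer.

k = 3

obs 1: x=1 → posterior Beta(10/3, 5/2)
obs 2: x=1 → posterior Beta(13/3, 5/2)
obs 3: x=1 → posterior Beta(16/3, 5/2)
obs 4: x=0 → posterior Beta(16/3, 7/2)
obs 5: x=0 → posterior Beta(16/3, 9/2)
obs 6: x=1 → posterior Beta(19/3, 9/2)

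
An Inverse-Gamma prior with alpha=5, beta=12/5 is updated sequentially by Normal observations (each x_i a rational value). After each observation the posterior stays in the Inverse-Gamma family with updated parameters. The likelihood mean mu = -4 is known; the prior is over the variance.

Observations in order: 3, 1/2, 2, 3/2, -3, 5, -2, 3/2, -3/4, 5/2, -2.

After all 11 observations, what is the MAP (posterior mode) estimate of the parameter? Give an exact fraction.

obs 1: x=3 → posterior Inverse-Gamma(11/2, 269/10)
obs 2: x=1/2 → posterior Inverse-Gamma(6, 1481/40)
obs 3: x=2 → posterior Inverse-Gamma(13/2, 2201/40)
obs 4: x=3/2 → posterior Inverse-Gamma(7, 1403/20)
obs 5: x=-3 → posterior Inverse-Gamma(15/2, 1413/20)
obs 6: x=5 → posterior Inverse-Gamma(8, 2223/20)
obs 7: x=-2 → posterior Inverse-Gamma(17/2, 2263/20)
obs 8: x=3/2 → posterior Inverse-Gamma(9, 5131/40)
obs 9: x=-3/4 → posterior Inverse-Gamma(19/2, 21369/160)
obs 10: x=5/2 → posterior Inverse-Gamma(10, 24749/160)
obs 11: x=-2 → posterior Inverse-Gamma(21/2, 25069/160)

25069/1840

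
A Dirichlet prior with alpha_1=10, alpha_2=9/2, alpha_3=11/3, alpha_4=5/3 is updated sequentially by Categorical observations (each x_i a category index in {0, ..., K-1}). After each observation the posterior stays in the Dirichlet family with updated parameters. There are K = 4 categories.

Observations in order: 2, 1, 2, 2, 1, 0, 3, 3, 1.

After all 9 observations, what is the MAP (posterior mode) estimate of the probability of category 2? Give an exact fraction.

34/149

obs 1: x=2 → posterior Dirichlet(10, 9/2, 14/3, 5/3)
obs 2: x=1 → posterior Dirichlet(10, 11/2, 14/3, 5/3)
obs 3: x=2 → posterior Dirichlet(10, 11/2, 17/3, 5/3)
obs 4: x=2 → posterior Dirichlet(10, 11/2, 20/3, 5/3)
obs 5: x=1 → posterior Dirichlet(10, 13/2, 20/3, 5/3)
obs 6: x=0 → posterior Dirichlet(11, 13/2, 20/3, 5/3)
obs 7: x=3 → posterior Dirichlet(11, 13/2, 20/3, 8/3)
obs 8: x=3 → posterior Dirichlet(11, 13/2, 20/3, 11/3)
obs 9: x=1 → posterior Dirichlet(11, 15/2, 20/3, 11/3)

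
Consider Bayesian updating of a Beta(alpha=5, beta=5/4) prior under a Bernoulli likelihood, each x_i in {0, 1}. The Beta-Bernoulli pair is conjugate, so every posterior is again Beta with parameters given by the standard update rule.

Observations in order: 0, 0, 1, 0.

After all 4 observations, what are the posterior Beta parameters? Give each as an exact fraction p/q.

alpha=6, beta=17/4

obs 1: x=0 → posterior Beta(5, 9/4)
obs 2: x=0 → posterior Beta(5, 13/4)
obs 3: x=1 → posterior Beta(6, 13/4)
obs 4: x=0 → posterior Beta(6, 17/4)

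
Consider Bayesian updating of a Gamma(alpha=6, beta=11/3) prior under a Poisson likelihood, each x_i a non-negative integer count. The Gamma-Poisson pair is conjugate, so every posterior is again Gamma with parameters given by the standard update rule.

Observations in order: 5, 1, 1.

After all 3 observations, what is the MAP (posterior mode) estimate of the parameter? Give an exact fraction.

obs 1: x=5 → posterior Gamma(11, 14/3)
obs 2: x=1 → posterior Gamma(12, 17/3)
obs 3: x=1 → posterior Gamma(13, 20/3)

9/5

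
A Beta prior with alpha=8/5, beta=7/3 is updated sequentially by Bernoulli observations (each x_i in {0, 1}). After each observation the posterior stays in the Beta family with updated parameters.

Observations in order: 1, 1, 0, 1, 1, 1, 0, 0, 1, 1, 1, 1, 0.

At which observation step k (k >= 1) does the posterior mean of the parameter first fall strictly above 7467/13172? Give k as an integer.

obs 1: x=1 → posterior Beta(13/5, 7/3)
obs 2: x=1 → posterior Beta(18/5, 7/3)
obs 3: x=0 → posterior Beta(18/5, 10/3)
obs 4: x=1 → posterior Beta(23/5, 10/3)
obs 5: x=1 → posterior Beta(28/5, 10/3)
obs 6: x=1 → posterior Beta(33/5, 10/3)
obs 7: x=0 → posterior Beta(33/5, 13/3)
obs 8: x=0 → posterior Beta(33/5, 16/3)
obs 9: x=1 → posterior Beta(38/5, 16/3)
obs 10: x=1 → posterior Beta(43/5, 16/3)
obs 11: x=1 → posterior Beta(48/5, 16/3)
obs 12: x=1 → posterior Beta(53/5, 16/3)
obs 13: x=0 → posterior Beta(53/5, 19/3)

k = 2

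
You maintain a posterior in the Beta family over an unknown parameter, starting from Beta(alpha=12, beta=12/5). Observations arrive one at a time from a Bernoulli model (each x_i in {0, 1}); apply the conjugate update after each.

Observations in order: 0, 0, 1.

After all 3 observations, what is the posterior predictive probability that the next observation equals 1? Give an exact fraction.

obs 1: x=0 → posterior Beta(12, 17/5)
obs 2: x=0 → posterior Beta(12, 22/5)
obs 3: x=1 → posterior Beta(13, 22/5)

65/87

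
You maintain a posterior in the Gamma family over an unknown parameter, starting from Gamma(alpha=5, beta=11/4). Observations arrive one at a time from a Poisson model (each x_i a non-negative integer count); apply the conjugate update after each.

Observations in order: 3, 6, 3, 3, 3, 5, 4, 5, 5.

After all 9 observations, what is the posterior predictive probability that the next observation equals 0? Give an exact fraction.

obs 1: x=3 → posterior Gamma(8, 15/4)
obs 2: x=6 → posterior Gamma(14, 19/4)
obs 3: x=3 → posterior Gamma(17, 23/4)
obs 4: x=3 → posterior Gamma(20, 27/4)
obs 5: x=3 → posterior Gamma(23, 31/4)
obs 6: x=5 → posterior Gamma(28, 35/4)
obs 7: x=4 → posterior Gamma(32, 39/4)
obs 8: x=5 → posterior Gamma(37, 43/4)
obs 9: x=5 → posterior Gamma(42, 47/4)

16908692777708688563979281162874109375742132033178319498546247522565409/522332917631704782847639614130930220990757719258857132611589753499654601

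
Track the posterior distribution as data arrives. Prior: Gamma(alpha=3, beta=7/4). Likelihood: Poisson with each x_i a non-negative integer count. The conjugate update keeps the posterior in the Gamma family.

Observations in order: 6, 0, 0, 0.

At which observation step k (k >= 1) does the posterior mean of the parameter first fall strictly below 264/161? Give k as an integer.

k = 4

obs 1: x=6 → posterior Gamma(9, 11/4)
obs 2: x=0 → posterior Gamma(9, 15/4)
obs 3: x=0 → posterior Gamma(9, 19/4)
obs 4: x=0 → posterior Gamma(9, 23/4)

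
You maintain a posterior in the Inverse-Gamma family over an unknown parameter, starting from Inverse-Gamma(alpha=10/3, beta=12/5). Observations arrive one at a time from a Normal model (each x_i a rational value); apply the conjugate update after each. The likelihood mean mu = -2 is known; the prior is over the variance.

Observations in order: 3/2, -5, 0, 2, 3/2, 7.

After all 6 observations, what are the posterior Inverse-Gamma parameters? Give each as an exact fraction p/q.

alpha=19/3, beta=1393/20

obs 1: x=3/2 → posterior Inverse-Gamma(23/6, 341/40)
obs 2: x=-5 → posterior Inverse-Gamma(13/3, 521/40)
obs 3: x=0 → posterior Inverse-Gamma(29/6, 601/40)
obs 4: x=2 → posterior Inverse-Gamma(16/3, 921/40)
obs 5: x=3/2 → posterior Inverse-Gamma(35/6, 583/20)
obs 6: x=7 → posterior Inverse-Gamma(19/3, 1393/20)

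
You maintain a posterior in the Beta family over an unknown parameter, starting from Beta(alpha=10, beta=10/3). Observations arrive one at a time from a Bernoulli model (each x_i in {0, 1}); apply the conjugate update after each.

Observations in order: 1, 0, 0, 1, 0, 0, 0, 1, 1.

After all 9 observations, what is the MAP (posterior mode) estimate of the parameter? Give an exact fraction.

39/61

obs 1: x=1 → posterior Beta(11, 10/3)
obs 2: x=0 → posterior Beta(11, 13/3)
obs 3: x=0 → posterior Beta(11, 16/3)
obs 4: x=1 → posterior Beta(12, 16/3)
obs 5: x=0 → posterior Beta(12, 19/3)
obs 6: x=0 → posterior Beta(12, 22/3)
obs 7: x=0 → posterior Beta(12, 25/3)
obs 8: x=1 → posterior Beta(13, 25/3)
obs 9: x=1 → posterior Beta(14, 25/3)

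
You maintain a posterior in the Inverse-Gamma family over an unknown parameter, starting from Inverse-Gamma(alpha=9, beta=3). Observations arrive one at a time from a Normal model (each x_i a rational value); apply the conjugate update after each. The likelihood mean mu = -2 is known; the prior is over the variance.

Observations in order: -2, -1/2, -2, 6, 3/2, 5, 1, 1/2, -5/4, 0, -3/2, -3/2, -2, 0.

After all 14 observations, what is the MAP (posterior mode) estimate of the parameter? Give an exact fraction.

2525/544

obs 1: x=-2 → posterior Inverse-Gamma(19/2, 3)
obs 2: x=-1/2 → posterior Inverse-Gamma(10, 33/8)
obs 3: x=-2 → posterior Inverse-Gamma(21/2, 33/8)
obs 4: x=6 → posterior Inverse-Gamma(11, 289/8)
obs 5: x=3/2 → posterior Inverse-Gamma(23/2, 169/4)
obs 6: x=5 → posterior Inverse-Gamma(12, 267/4)
obs 7: x=1 → posterior Inverse-Gamma(25/2, 285/4)
obs 8: x=1/2 → posterior Inverse-Gamma(13, 595/8)
obs 9: x=-5/4 → posterior Inverse-Gamma(27/2, 2389/32)
obs 10: x=0 → posterior Inverse-Gamma(14, 2453/32)
obs 11: x=-3/2 → posterior Inverse-Gamma(29/2, 2457/32)
obs 12: x=-3/2 → posterior Inverse-Gamma(15, 2461/32)
obs 13: x=-2 → posterior Inverse-Gamma(31/2, 2461/32)
obs 14: x=0 → posterior Inverse-Gamma(16, 2525/32)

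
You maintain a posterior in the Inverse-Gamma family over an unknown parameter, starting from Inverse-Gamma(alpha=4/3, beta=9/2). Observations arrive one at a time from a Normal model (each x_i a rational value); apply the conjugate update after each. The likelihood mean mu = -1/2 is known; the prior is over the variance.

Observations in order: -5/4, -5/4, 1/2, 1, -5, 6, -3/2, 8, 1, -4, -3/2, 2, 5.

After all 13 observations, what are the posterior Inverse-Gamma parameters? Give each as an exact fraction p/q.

alpha=47/6, beta=1609/16

obs 1: x=-5/4 → posterior Inverse-Gamma(11/6, 153/32)
obs 2: x=-5/4 → posterior Inverse-Gamma(7/3, 81/16)
obs 3: x=1/2 → posterior Inverse-Gamma(17/6, 89/16)
obs 4: x=1 → posterior Inverse-Gamma(10/3, 107/16)
obs 5: x=-5 → posterior Inverse-Gamma(23/6, 269/16)
obs 6: x=6 → posterior Inverse-Gamma(13/3, 607/16)
obs 7: x=-3/2 → posterior Inverse-Gamma(29/6, 615/16)
obs 8: x=8 → posterior Inverse-Gamma(16/3, 1193/16)
obs 9: x=1 → posterior Inverse-Gamma(35/6, 1211/16)
obs 10: x=-4 → posterior Inverse-Gamma(19/3, 1309/16)
obs 11: x=-3/2 → posterior Inverse-Gamma(41/6, 1317/16)
obs 12: x=2 → posterior Inverse-Gamma(22/3, 1367/16)
obs 13: x=5 → posterior Inverse-Gamma(47/6, 1609/16)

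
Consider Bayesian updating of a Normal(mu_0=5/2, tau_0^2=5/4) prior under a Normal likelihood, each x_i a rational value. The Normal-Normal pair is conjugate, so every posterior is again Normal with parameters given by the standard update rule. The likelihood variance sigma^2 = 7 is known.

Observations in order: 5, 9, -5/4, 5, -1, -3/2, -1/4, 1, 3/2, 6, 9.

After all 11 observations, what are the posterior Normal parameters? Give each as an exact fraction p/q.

obs 1: x=5 → posterior Normal(95/33, 35/33)
obs 2: x=9 → posterior Normal(70/19, 35/38)
obs 3: x=-5/4 → posterior Normal(535/172, 35/43)
obs 4: x=5 → posterior Normal(635/192, 35/48)
obs 5: x=-1 → posterior Normal(615/212, 35/53)
obs 6: x=-3/2 → posterior Normal(585/232, 35/58)
obs 7: x=-1/4 → posterior Normal(145/63, 5/9)
obs 8: x=1 → posterior Normal(75/34, 35/68)
obs 9: x=3/2 → posterior Normal(315/146, 35/73)
obs 10: x=6 → posterior Normal(125/52, 35/78)
obs 11: x=9 → posterior Normal(465/166, 35/83)

mu_0=465/166, tau_0^2=35/83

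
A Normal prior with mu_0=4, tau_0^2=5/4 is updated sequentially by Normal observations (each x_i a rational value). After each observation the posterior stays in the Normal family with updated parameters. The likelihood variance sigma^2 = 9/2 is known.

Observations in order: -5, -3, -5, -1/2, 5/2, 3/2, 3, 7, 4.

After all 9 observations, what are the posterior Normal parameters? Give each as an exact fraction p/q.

mu_0=3/2, tau_0^2=5/14

obs 1: x=-5 → posterior Normal(47/23, 45/46)
obs 2: x=-3 → posterior Normal(8/7, 45/56)
obs 3: x=-5 → posterior Normal(7/33, 15/22)
obs 4: x=-1/2 → posterior Normal(9/76, 45/76)
obs 5: x=5/2 → posterior Normal(17/43, 45/86)
obs 6: x=3/2 → posterior Normal(49/96, 15/32)
obs 7: x=3 → posterior Normal(79/106, 45/106)
obs 8: x=7 → posterior Normal(149/116, 45/116)
obs 9: x=4 → posterior Normal(3/2, 5/14)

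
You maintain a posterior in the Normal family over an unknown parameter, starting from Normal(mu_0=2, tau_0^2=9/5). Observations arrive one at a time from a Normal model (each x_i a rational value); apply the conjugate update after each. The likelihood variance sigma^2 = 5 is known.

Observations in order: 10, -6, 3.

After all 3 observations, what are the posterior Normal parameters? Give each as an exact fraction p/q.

obs 1: x=10 → posterior Normal(70/17, 45/34)
obs 2: x=-6 → posterior Normal(2, 45/43)
obs 3: x=3 → posterior Normal(113/52, 45/52)

mu_0=113/52, tau_0^2=45/52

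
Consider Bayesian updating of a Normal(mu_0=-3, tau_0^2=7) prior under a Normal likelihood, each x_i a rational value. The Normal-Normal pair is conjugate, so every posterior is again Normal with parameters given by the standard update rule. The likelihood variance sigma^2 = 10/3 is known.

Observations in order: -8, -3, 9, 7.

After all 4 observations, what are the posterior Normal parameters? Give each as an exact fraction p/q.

mu_0=75/94, tau_0^2=35/47

obs 1: x=-8 → posterior Normal(-198/31, 70/31)
obs 2: x=-3 → posterior Normal(-261/52, 35/26)
obs 3: x=9 → posterior Normal(-72/73, 70/73)
obs 4: x=7 → posterior Normal(75/94, 35/47)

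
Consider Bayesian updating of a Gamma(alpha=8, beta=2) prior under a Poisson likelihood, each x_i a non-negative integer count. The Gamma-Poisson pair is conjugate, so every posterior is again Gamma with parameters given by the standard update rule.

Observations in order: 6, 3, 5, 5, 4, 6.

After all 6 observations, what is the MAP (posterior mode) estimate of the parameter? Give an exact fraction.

obs 1: x=6 → posterior Gamma(14, 3)
obs 2: x=3 → posterior Gamma(17, 4)
obs 3: x=5 → posterior Gamma(22, 5)
obs 4: x=5 → posterior Gamma(27, 6)
obs 5: x=4 → posterior Gamma(31, 7)
obs 6: x=6 → posterior Gamma(37, 8)

9/2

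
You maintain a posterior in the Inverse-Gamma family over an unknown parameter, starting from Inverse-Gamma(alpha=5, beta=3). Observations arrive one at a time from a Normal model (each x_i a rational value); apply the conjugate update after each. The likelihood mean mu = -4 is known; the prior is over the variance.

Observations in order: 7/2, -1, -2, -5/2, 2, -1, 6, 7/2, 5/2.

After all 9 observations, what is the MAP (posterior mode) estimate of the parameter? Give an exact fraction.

107/7

obs 1: x=7/2 → posterior Inverse-Gamma(11/2, 249/8)
obs 2: x=-1 → posterior Inverse-Gamma(6, 285/8)
obs 3: x=-2 → posterior Inverse-Gamma(13/2, 301/8)
obs 4: x=-5/2 → posterior Inverse-Gamma(7, 155/4)
obs 5: x=2 → posterior Inverse-Gamma(15/2, 227/4)
obs 6: x=-1 → posterior Inverse-Gamma(8, 245/4)
obs 7: x=6 → posterior Inverse-Gamma(17/2, 445/4)
obs 8: x=7/2 → posterior Inverse-Gamma(9, 1115/8)
obs 9: x=5/2 → posterior Inverse-Gamma(19/2, 321/2)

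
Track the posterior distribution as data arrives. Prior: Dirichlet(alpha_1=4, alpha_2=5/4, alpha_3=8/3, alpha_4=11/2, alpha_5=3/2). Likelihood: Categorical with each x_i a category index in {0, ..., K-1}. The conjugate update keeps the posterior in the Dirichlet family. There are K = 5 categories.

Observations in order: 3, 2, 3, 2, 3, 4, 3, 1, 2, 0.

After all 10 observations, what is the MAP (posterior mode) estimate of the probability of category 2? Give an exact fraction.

obs 1: x=3 → posterior Dirichlet(4, 5/4, 8/3, 13/2, 3/2)
obs 2: x=2 → posterior Dirichlet(4, 5/4, 11/3, 13/2, 3/2)
obs 3: x=3 → posterior Dirichlet(4, 5/4, 11/3, 15/2, 3/2)
obs 4: x=2 → posterior Dirichlet(4, 5/4, 14/3, 15/2, 3/2)
obs 5: x=3 → posterior Dirichlet(4, 5/4, 14/3, 17/2, 3/2)
obs 6: x=4 → posterior Dirichlet(4, 5/4, 14/3, 17/2, 5/2)
obs 7: x=3 → posterior Dirichlet(4, 5/4, 14/3, 19/2, 5/2)
obs 8: x=1 → posterior Dirichlet(4, 9/4, 14/3, 19/2, 5/2)
obs 9: x=2 → posterior Dirichlet(4, 9/4, 17/3, 19/2, 5/2)
obs 10: x=0 → posterior Dirichlet(5, 9/4, 17/3, 19/2, 5/2)

56/239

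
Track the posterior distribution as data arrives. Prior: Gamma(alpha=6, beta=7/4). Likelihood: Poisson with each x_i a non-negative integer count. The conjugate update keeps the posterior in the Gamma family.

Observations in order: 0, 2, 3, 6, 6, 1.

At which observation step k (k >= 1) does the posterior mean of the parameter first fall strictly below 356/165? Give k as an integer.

k = 2

obs 1: x=0 → posterior Gamma(6, 11/4)
obs 2: x=2 → posterior Gamma(8, 15/4)
obs 3: x=3 → posterior Gamma(11, 19/4)
obs 4: x=6 → posterior Gamma(17, 23/4)
obs 5: x=6 → posterior Gamma(23, 27/4)
obs 6: x=1 → posterior Gamma(24, 31/4)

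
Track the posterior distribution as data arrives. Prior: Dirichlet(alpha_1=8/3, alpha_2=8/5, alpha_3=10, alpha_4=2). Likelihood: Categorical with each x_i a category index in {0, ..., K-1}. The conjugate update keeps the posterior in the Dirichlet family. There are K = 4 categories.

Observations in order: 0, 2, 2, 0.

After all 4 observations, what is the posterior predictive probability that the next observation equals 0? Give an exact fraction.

obs 1: x=0 → posterior Dirichlet(11/3, 8/5, 10, 2)
obs 2: x=2 → posterior Dirichlet(11/3, 8/5, 11, 2)
obs 3: x=2 → posterior Dirichlet(11/3, 8/5, 12, 2)
obs 4: x=0 → posterior Dirichlet(14/3, 8/5, 12, 2)

35/152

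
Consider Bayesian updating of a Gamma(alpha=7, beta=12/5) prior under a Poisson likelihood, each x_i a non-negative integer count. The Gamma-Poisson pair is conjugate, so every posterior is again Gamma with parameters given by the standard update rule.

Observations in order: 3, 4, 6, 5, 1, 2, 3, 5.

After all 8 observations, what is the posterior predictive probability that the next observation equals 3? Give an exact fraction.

obs 1: x=3 → posterior Gamma(10, 17/5)
obs 2: x=4 → posterior Gamma(14, 22/5)
obs 3: x=6 → posterior Gamma(20, 27/5)
obs 4: x=5 → posterior Gamma(25, 32/5)
obs 5: x=1 → posterior Gamma(26, 37/5)
obs 6: x=2 → posterior Gamma(28, 42/5)
obs 7: x=3 → posterior Gamma(31, 47/5)
obs 8: x=5 → posterior Gamma(36, 52/5)

1104821454626474194414627086981725039466140192396165709106774016000/5287428596672976715163780828050216834886802869826665262027771999249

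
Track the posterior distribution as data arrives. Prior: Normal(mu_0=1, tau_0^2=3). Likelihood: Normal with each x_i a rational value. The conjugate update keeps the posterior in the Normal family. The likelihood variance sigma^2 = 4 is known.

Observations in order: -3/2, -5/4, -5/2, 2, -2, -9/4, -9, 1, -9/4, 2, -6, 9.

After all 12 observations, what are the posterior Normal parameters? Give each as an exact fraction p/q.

obs 1: x=-3/2 → posterior Normal(-1/14, 12/7)
obs 2: x=-5/4 → posterior Normal(-17/40, 6/5)
obs 3: x=-5/2 → posterior Normal(-47/52, 12/13)
obs 4: x=2 → posterior Normal(-23/64, 3/4)
obs 5: x=-2 → posterior Normal(-47/76, 12/19)
obs 6: x=-9/4 → posterior Normal(-37/44, 6/11)
obs 7: x=-9 → posterior Normal(-91/50, 12/25)
obs 8: x=1 → posterior Normal(-85/56, 3/7)
obs 9: x=-9/4 → posterior Normal(-197/124, 12/31)
obs 10: x=2 → posterior Normal(-173/136, 6/17)
obs 11: x=-6 → posterior Normal(-245/148, 12/37)
obs 12: x=9 → posterior Normal(-137/160, 3/10)

mu_0=-137/160, tau_0^2=3/10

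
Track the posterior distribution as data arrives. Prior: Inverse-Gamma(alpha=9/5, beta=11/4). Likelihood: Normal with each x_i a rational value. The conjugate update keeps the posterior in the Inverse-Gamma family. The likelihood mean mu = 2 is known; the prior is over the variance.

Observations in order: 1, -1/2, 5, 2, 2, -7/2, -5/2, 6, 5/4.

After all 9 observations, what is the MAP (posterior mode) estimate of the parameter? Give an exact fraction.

obs 1: x=1 → posterior Inverse-Gamma(23/10, 13/4)
obs 2: x=-1/2 → posterior Inverse-Gamma(14/5, 51/8)
obs 3: x=5 → posterior Inverse-Gamma(33/10, 87/8)
obs 4: x=2 → posterior Inverse-Gamma(19/5, 87/8)
obs 5: x=2 → posterior Inverse-Gamma(43/10, 87/8)
obs 6: x=-7/2 → posterior Inverse-Gamma(24/5, 26)
obs 7: x=-5/2 → posterior Inverse-Gamma(53/10, 289/8)
obs 8: x=6 → posterior Inverse-Gamma(29/5, 353/8)
obs 9: x=5/4 → posterior Inverse-Gamma(63/10, 1421/32)

7105/1168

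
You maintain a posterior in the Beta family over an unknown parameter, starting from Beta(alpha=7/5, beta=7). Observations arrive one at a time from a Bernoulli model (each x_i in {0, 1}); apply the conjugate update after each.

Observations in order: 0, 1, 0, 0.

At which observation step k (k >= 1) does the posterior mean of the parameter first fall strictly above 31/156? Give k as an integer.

k = 2

obs 1: x=0 → posterior Beta(7/5, 8)
obs 2: x=1 → posterior Beta(12/5, 8)
obs 3: x=0 → posterior Beta(12/5, 9)
obs 4: x=0 → posterior Beta(12/5, 10)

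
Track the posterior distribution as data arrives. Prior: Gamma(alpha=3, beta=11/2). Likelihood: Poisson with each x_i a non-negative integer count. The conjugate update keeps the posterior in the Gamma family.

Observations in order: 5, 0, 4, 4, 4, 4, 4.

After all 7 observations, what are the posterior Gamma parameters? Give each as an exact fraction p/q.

obs 1: x=5 → posterior Gamma(8, 13/2)
obs 2: x=0 → posterior Gamma(8, 15/2)
obs 3: x=4 → posterior Gamma(12, 17/2)
obs 4: x=4 → posterior Gamma(16, 19/2)
obs 5: x=4 → posterior Gamma(20, 21/2)
obs 6: x=4 → posterior Gamma(24, 23/2)
obs 7: x=4 → posterior Gamma(28, 25/2)

alpha=28, beta=25/2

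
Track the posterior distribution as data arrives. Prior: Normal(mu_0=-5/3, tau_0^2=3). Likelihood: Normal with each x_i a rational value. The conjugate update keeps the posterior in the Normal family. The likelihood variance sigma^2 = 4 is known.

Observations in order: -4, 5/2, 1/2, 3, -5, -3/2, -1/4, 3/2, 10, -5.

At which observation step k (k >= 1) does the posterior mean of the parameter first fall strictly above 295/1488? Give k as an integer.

k = 9

obs 1: x=-4 → posterior Normal(-8/3, 12/7)
obs 2: x=5/2 → posterior Normal(-67/60, 6/5)
obs 3: x=1/2 → posterior Normal(-29/39, 12/13)
obs 4: x=3 → posterior Normal(-1/24, 3/4)
obs 5: x=-5 → posterior Normal(-47/57, 12/19)
obs 6: x=-3/2 → posterior Normal(-11/12, 6/11)
obs 7: x=-1/4 → posterior Normal(-251/300, 12/25)
obs 8: x=3/2 → posterior Normal(-197/336, 3/7)
obs 9: x=10 → posterior Normal(163/372, 12/31)
obs 10: x=-5 → posterior Normal(-1/24, 6/17)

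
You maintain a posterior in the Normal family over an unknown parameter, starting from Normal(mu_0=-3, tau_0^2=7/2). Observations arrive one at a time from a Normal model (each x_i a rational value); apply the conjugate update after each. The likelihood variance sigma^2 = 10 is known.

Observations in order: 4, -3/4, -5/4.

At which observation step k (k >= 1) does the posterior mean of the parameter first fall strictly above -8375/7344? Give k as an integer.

k = 2

obs 1: x=4 → posterior Normal(-32/27, 70/27)
obs 2: x=-3/4 → posterior Normal(-149/136, 35/17)
obs 3: x=-5/4 → posterior Normal(-46/41, 70/41)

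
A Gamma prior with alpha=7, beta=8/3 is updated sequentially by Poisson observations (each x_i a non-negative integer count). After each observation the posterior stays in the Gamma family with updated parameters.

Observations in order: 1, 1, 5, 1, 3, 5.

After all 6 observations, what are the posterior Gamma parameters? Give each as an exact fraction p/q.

alpha=23, beta=26/3

obs 1: x=1 → posterior Gamma(8, 11/3)
obs 2: x=1 → posterior Gamma(9, 14/3)
obs 3: x=5 → posterior Gamma(14, 17/3)
obs 4: x=1 → posterior Gamma(15, 20/3)
obs 5: x=3 → posterior Gamma(18, 23/3)
obs 6: x=5 → posterior Gamma(23, 26/3)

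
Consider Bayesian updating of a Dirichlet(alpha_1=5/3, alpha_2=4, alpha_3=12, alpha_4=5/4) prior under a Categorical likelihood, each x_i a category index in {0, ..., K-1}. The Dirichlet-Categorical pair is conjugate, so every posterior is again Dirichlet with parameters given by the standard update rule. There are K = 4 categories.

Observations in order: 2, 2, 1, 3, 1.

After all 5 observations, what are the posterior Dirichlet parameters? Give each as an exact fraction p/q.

obs 1: x=2 → posterior Dirichlet(5/3, 4, 13, 5/4)
obs 2: x=2 → posterior Dirichlet(5/3, 4, 14, 5/4)
obs 3: x=1 → posterior Dirichlet(5/3, 5, 14, 5/4)
obs 4: x=3 → posterior Dirichlet(5/3, 5, 14, 9/4)
obs 5: x=1 → posterior Dirichlet(5/3, 6, 14, 9/4)

alpha_1=5/3, alpha_2=6, alpha_3=14, alpha_4=9/4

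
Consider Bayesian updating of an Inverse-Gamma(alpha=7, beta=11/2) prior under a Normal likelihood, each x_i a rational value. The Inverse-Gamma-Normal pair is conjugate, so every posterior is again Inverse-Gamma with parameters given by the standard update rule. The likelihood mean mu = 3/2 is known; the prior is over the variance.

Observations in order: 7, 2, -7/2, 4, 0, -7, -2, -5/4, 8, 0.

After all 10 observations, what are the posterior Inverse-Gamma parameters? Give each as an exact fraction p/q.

obs 1: x=7 → posterior Inverse-Gamma(15/2, 165/8)
obs 2: x=2 → posterior Inverse-Gamma(8, 83/4)
obs 3: x=-7/2 → posterior Inverse-Gamma(17/2, 133/4)
obs 4: x=4 → posterior Inverse-Gamma(9, 291/8)
obs 5: x=0 → posterior Inverse-Gamma(19/2, 75/2)
obs 6: x=-7 → posterior Inverse-Gamma(10, 589/8)
obs 7: x=-2 → posterior Inverse-Gamma(21/2, 319/4)
obs 8: x=-5/4 → posterior Inverse-Gamma(11, 2673/32)
obs 9: x=8 → posterior Inverse-Gamma(23/2, 3349/32)
obs 10: x=0 → posterior Inverse-Gamma(12, 3385/32)

alpha=12, beta=3385/32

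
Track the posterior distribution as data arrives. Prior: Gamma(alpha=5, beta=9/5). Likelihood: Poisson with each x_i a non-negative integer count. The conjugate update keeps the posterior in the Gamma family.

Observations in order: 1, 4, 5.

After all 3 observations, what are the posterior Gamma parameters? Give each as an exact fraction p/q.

alpha=15, beta=24/5

obs 1: x=1 → posterior Gamma(6, 14/5)
obs 2: x=4 → posterior Gamma(10, 19/5)
obs 3: x=5 → posterior Gamma(15, 24/5)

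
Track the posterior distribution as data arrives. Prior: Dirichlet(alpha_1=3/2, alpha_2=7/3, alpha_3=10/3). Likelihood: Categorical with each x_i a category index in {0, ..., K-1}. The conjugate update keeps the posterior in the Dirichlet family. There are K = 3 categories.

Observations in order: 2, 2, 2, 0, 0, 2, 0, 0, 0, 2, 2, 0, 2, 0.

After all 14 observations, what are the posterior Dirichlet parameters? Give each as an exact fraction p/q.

obs 1: x=2 → posterior Dirichlet(3/2, 7/3, 13/3)
obs 2: x=2 → posterior Dirichlet(3/2, 7/3, 16/3)
obs 3: x=2 → posterior Dirichlet(3/2, 7/3, 19/3)
obs 4: x=0 → posterior Dirichlet(5/2, 7/3, 19/3)
obs 5: x=0 → posterior Dirichlet(7/2, 7/3, 19/3)
obs 6: x=2 → posterior Dirichlet(7/2, 7/3, 22/3)
obs 7: x=0 → posterior Dirichlet(9/2, 7/3, 22/3)
obs 8: x=0 → posterior Dirichlet(11/2, 7/3, 22/3)
obs 9: x=0 → posterior Dirichlet(13/2, 7/3, 22/3)
obs 10: x=2 → posterior Dirichlet(13/2, 7/3, 25/3)
obs 11: x=2 → posterior Dirichlet(13/2, 7/3, 28/3)
obs 12: x=0 → posterior Dirichlet(15/2, 7/3, 28/3)
obs 13: x=2 → posterior Dirichlet(15/2, 7/3, 31/3)
obs 14: x=0 → posterior Dirichlet(17/2, 7/3, 31/3)

alpha_1=17/2, alpha_2=7/3, alpha_3=31/3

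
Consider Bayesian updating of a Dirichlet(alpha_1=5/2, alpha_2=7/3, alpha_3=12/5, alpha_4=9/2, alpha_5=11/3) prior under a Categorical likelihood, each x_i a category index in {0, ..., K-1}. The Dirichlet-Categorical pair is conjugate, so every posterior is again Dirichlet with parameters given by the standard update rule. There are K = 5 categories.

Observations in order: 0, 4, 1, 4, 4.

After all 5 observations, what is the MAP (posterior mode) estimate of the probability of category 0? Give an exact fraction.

25/154

obs 1: x=0 → posterior Dirichlet(7/2, 7/3, 12/5, 9/2, 11/3)
obs 2: x=4 → posterior Dirichlet(7/2, 7/3, 12/5, 9/2, 14/3)
obs 3: x=1 → posterior Dirichlet(7/2, 10/3, 12/5, 9/2, 14/3)
obs 4: x=4 → posterior Dirichlet(7/2, 10/3, 12/5, 9/2, 17/3)
obs 5: x=4 → posterior Dirichlet(7/2, 10/3, 12/5, 9/2, 20/3)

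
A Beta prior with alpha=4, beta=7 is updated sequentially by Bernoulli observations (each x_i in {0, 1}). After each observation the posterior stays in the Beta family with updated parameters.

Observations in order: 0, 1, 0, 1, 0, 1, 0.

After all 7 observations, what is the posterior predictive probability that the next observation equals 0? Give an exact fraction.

obs 1: x=0 → posterior Beta(4, 8)
obs 2: x=1 → posterior Beta(5, 8)
obs 3: x=0 → posterior Beta(5, 9)
obs 4: x=1 → posterior Beta(6, 9)
obs 5: x=0 → posterior Beta(6, 10)
obs 6: x=1 → posterior Beta(7, 10)
obs 7: x=0 → posterior Beta(7, 11)

11/18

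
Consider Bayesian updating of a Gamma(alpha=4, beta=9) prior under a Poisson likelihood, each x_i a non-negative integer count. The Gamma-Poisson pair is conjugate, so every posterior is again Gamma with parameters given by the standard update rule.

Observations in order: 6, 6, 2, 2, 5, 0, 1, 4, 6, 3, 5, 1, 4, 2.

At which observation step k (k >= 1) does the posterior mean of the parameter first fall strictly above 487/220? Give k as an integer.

k = 13

obs 1: x=6 → posterior Gamma(10, 10)
obs 2: x=6 → posterior Gamma(16, 11)
obs 3: x=2 → posterior Gamma(18, 12)
obs 4: x=2 → posterior Gamma(20, 13)
obs 5: x=5 → posterior Gamma(25, 14)
obs 6: x=0 → posterior Gamma(25, 15)
obs 7: x=1 → posterior Gamma(26, 16)
obs 8: x=4 → posterior Gamma(30, 17)
obs 9: x=6 → posterior Gamma(36, 18)
obs 10: x=3 → posterior Gamma(39, 19)
obs 11: x=5 → posterior Gamma(44, 20)
obs 12: x=1 → posterior Gamma(45, 21)
obs 13: x=4 → posterior Gamma(49, 22)
obs 14: x=2 → posterior Gamma(51, 23)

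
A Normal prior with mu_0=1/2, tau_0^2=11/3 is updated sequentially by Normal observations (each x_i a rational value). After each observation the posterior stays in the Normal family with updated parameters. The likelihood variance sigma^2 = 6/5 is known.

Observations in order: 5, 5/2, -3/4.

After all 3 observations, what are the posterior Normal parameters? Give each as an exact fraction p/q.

obs 1: x=5 → posterior Normal(284/73, 66/73)
obs 2: x=5/2 → posterior Normal(843/256, 33/64)
obs 3: x=-3/4 → posterior Normal(507/244, 22/61)

mu_0=507/244, tau_0^2=22/61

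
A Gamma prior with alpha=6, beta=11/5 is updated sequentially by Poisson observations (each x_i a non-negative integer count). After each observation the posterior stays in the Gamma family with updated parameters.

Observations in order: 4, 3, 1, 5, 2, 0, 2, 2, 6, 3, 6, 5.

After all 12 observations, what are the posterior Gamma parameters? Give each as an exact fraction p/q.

obs 1: x=4 → posterior Gamma(10, 16/5)
obs 2: x=3 → posterior Gamma(13, 21/5)
obs 3: x=1 → posterior Gamma(14, 26/5)
obs 4: x=5 → posterior Gamma(19, 31/5)
obs 5: x=2 → posterior Gamma(21, 36/5)
obs 6: x=0 → posterior Gamma(21, 41/5)
obs 7: x=2 → posterior Gamma(23, 46/5)
obs 8: x=2 → posterior Gamma(25, 51/5)
obs 9: x=6 → posterior Gamma(31, 56/5)
obs 10: x=3 → posterior Gamma(34, 61/5)
obs 11: x=6 → posterior Gamma(40, 66/5)
obs 12: x=5 → posterior Gamma(45, 71/5)

alpha=45, beta=71/5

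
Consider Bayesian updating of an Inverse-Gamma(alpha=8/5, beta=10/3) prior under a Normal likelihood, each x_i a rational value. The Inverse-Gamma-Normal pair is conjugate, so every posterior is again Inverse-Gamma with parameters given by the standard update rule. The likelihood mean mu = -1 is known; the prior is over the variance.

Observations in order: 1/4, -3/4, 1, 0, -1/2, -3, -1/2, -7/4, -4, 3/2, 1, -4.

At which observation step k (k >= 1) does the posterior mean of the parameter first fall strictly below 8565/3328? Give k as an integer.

obs 1: x=1/4 → posterior Inverse-Gamma(21/10, 395/96)
obs 2: x=-3/4 → posterior Inverse-Gamma(13/5, 199/48)
obs 3: x=1 → posterior Inverse-Gamma(31/10, 295/48)
obs 4: x=0 → posterior Inverse-Gamma(18/5, 319/48)
obs 5: x=-1/2 → posterior Inverse-Gamma(41/10, 325/48)
obs 6: x=-3 → posterior Inverse-Gamma(23/5, 421/48)
obs 7: x=-1/2 → posterior Inverse-Gamma(51/10, 427/48)
obs 8: x=-7/4 → posterior Inverse-Gamma(28/5, 881/96)
obs 9: x=-4 → posterior Inverse-Gamma(61/10, 1313/96)
obs 10: x=3/2 → posterior Inverse-Gamma(33/5, 1613/96)
obs 11: x=1 → posterior Inverse-Gamma(71/10, 1805/96)
obs 12: x=-4 → posterior Inverse-Gamma(38/5, 2237/96)

k = 4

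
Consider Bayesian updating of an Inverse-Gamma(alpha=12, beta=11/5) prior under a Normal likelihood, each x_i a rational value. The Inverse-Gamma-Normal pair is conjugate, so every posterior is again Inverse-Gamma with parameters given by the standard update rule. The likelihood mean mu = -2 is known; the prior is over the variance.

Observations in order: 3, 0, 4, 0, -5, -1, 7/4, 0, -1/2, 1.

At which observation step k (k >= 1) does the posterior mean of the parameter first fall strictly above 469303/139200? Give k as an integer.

k = 8

obs 1: x=3 → posterior Inverse-Gamma(25/2, 147/10)
obs 2: x=0 → posterior Inverse-Gamma(13, 167/10)
obs 3: x=4 → posterior Inverse-Gamma(27/2, 347/10)
obs 4: x=0 → posterior Inverse-Gamma(14, 367/10)
obs 5: x=-5 → posterior Inverse-Gamma(29/2, 206/5)
obs 6: x=-1 → posterior Inverse-Gamma(15, 417/10)
obs 7: x=7/4 → posterior Inverse-Gamma(31/2, 7797/160)
obs 8: x=0 → posterior Inverse-Gamma(16, 8117/160)
obs 9: x=-1/2 → posterior Inverse-Gamma(33/2, 8297/160)
obs 10: x=1 → posterior Inverse-Gamma(17, 9017/160)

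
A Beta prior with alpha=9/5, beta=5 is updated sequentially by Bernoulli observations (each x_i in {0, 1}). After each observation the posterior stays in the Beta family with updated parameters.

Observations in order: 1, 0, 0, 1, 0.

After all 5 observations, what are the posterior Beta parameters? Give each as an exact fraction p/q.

obs 1: x=1 → posterior Beta(14/5, 5)
obs 2: x=0 → posterior Beta(14/5, 6)
obs 3: x=0 → posterior Beta(14/5, 7)
obs 4: x=1 → posterior Beta(19/5, 7)
obs 5: x=0 → posterior Beta(19/5, 8)

alpha=19/5, beta=8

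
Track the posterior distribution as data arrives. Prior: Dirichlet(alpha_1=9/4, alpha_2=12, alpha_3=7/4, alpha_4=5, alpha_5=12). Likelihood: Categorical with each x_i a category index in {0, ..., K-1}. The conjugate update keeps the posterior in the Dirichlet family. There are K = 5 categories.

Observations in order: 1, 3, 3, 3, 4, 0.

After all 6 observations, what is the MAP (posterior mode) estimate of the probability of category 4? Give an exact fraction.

6/17

obs 1: x=1 → posterior Dirichlet(9/4, 13, 7/4, 5, 12)
obs 2: x=3 → posterior Dirichlet(9/4, 13, 7/4, 6, 12)
obs 3: x=3 → posterior Dirichlet(9/4, 13, 7/4, 7, 12)
obs 4: x=3 → posterior Dirichlet(9/4, 13, 7/4, 8, 12)
obs 5: x=4 → posterior Dirichlet(9/4, 13, 7/4, 8, 13)
obs 6: x=0 → posterior Dirichlet(13/4, 13, 7/4, 8, 13)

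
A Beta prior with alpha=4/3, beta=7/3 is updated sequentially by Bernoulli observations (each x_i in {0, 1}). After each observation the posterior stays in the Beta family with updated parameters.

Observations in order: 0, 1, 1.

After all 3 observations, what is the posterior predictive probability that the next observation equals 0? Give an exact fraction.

1/2

obs 1: x=0 → posterior Beta(4/3, 10/3)
obs 2: x=1 → posterior Beta(7/3, 10/3)
obs 3: x=1 → posterior Beta(10/3, 10/3)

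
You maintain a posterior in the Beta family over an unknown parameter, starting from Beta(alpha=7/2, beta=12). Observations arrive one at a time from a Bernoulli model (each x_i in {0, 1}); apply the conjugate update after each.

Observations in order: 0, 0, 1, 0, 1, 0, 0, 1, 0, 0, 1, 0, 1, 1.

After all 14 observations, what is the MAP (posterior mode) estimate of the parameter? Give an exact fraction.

17/55

obs 1: x=0 → posterior Beta(7/2, 13)
obs 2: x=0 → posterior Beta(7/2, 14)
obs 3: x=1 → posterior Beta(9/2, 14)
obs 4: x=0 → posterior Beta(9/2, 15)
obs 5: x=1 → posterior Beta(11/2, 15)
obs 6: x=0 → posterior Beta(11/2, 16)
obs 7: x=0 → posterior Beta(11/2, 17)
obs 8: x=1 → posterior Beta(13/2, 17)
obs 9: x=0 → posterior Beta(13/2, 18)
obs 10: x=0 → posterior Beta(13/2, 19)
obs 11: x=1 → posterior Beta(15/2, 19)
obs 12: x=0 → posterior Beta(15/2, 20)
obs 13: x=1 → posterior Beta(17/2, 20)
obs 14: x=1 → posterior Beta(19/2, 20)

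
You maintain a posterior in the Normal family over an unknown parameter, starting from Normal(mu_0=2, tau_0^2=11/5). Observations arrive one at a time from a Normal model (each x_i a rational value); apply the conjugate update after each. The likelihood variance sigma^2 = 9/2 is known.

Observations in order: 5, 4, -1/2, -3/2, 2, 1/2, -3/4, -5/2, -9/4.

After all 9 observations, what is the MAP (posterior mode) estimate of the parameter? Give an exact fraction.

obs 1: x=5 → posterior Normal(200/67, 99/67)
obs 2: x=4 → posterior Normal(288/89, 99/89)
obs 3: x=-1/2 → posterior Normal(277/111, 33/37)
obs 4: x=-3/2 → posterior Normal(244/133, 99/133)
obs 5: x=2 → posterior Normal(288/155, 99/155)
obs 6: x=1/2 → posterior Normal(299/177, 33/59)
obs 7: x=-3/4 → posterior Normal(565/398, 99/199)
obs 8: x=-5/2 → posterior Normal(35/34, 99/221)
obs 9: x=-9/4 → posterior Normal(178/243, 11/27)

178/243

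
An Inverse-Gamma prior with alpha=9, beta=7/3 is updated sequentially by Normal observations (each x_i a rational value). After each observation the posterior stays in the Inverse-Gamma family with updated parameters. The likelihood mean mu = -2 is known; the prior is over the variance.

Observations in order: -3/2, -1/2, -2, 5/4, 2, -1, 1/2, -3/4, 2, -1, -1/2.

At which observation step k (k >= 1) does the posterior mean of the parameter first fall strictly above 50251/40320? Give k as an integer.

obs 1: x=-3/2 → posterior Inverse-Gamma(19/2, 59/24)
obs 2: x=-1/2 → posterior Inverse-Gamma(10, 43/12)
obs 3: x=-2 → posterior Inverse-Gamma(21/2, 43/12)
obs 4: x=5/4 → posterior Inverse-Gamma(11, 851/96)
obs 5: x=2 → posterior Inverse-Gamma(23/2, 1619/96)
obs 6: x=-1 → posterior Inverse-Gamma(12, 1667/96)
obs 7: x=1/2 → posterior Inverse-Gamma(25/2, 1967/96)
obs 8: x=-3/4 → posterior Inverse-Gamma(13, 1021/48)
obs 9: x=2 → posterior Inverse-Gamma(27/2, 1405/48)
obs 10: x=-1 → posterior Inverse-Gamma(14, 1429/48)
obs 11: x=-1/2 → posterior Inverse-Gamma(29/2, 1483/48)

k = 5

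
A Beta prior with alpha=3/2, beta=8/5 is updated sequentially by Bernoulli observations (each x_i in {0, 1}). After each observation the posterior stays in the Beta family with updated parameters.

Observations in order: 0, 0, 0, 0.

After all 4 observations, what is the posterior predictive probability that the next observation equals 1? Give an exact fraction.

obs 1: x=0 → posterior Beta(3/2, 13/5)
obs 2: x=0 → posterior Beta(3/2, 18/5)
obs 3: x=0 → posterior Beta(3/2, 23/5)
obs 4: x=0 → posterior Beta(3/2, 28/5)

15/71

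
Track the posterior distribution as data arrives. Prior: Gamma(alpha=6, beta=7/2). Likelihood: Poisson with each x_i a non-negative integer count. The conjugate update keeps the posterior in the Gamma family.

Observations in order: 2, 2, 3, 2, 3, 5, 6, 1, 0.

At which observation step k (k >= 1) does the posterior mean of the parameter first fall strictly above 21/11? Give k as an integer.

obs 1: x=2 → posterior Gamma(8, 9/2)
obs 2: x=2 → posterior Gamma(10, 11/2)
obs 3: x=3 → posterior Gamma(13, 13/2)
obs 4: x=2 → posterior Gamma(15, 15/2)
obs 5: x=3 → posterior Gamma(18, 17/2)
obs 6: x=5 → posterior Gamma(23, 19/2)
obs 7: x=6 → posterior Gamma(29, 21/2)
obs 8: x=1 → posterior Gamma(30, 23/2)
obs 9: x=0 → posterior Gamma(30, 25/2)

k = 3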